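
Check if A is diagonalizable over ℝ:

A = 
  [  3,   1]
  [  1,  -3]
Yes

tr(A) = 0, det(A) = -10
Characteristic polynomial: λ² - tr(A)λ + det(A) = λ² - 10
λ² - 10 = 0  ⇒  λ = (0 ± √((0)² - 4·(-10)))/2 = (0 ± √(40))/2
  = √10,  -√10
Eigenvalues: √10, -√10  (≈ 3.162, -3.162)
The two irrational eigenvalues are distinct (simple), so each has alg. mult. = geom. mult. = 1.
Sum of geometric multiplicities equals n, so A has n independent eigenvectors.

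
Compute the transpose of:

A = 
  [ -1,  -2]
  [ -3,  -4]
Aᵀ = 
  [ -1,  -3]
  [ -2,  -4]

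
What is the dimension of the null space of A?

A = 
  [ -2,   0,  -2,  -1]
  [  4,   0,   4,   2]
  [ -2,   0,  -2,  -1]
nullity(A) = 3

Row reduce:
R2 → R2 + (2)·R1
R3 → R3 - (1)·R1
REF = 
  [ -2,   0,  -2,  -1]
  [  0,   0,   0,   0]
  [  0,   0,   0,   0]
Pivot columns: 1 → 1 pivot.
rank(A) = 1, so nullity(A) = 4 - 1 = 3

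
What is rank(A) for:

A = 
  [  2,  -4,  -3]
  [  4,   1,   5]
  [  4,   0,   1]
Row reduce:
R2 → R2 - (2)·R1
R3 → R3 - (2)·R1
R3 → R3 - (8/9)·R2
REF = 
  [    2,    -4,    -3]
  [    0,     9,    11]
  [    0,     0, -25/9]
Pivot columns: 1, 2, 3 → 3 pivots.

rank(A) = 3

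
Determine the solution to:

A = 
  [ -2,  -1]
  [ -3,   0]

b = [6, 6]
x = [-2, -2]

Row reduce the augmented matrix [A|b]:
R2 → R2 - (3/2)·R1
REF = 
  [ -2,  -1,   6]
  [  0, 3/2,  -3]

Back-substitution:
x₂ = (-3) / (3/2) = -2
x₁ = (6 - (-1)(-2)) / (-2) = -2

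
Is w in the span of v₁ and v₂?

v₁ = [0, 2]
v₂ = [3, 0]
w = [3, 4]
Yes

Form the augmented matrix and row-reduce:
[v₁|v₂|w] = 
  [  0,   3,   3]
  [  2,   0,   4]
Swap R1 ↔ R2
REF = 
  [  2,   0,   4]
  [  0,   3,   3]

No row of the form [0 0 | nonzero], so the system is consistent. Back-substitution gives c₁ = 2, c₂ = 1: w = (2)·v₁ + (1)·v₂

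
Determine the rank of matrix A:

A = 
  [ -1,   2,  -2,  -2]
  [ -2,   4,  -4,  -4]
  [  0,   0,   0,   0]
rank(A) = 1

Row reduce:
R2 → R2 - (2)·R1
REF = 
  [ -1,   2,  -2,  -2]
  [  0,   0,   0,   0]
  [  0,   0,   0,   0]
Pivot columns: 1 → 1 pivot.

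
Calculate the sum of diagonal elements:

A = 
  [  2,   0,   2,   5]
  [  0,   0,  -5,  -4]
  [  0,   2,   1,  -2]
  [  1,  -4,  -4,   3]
6

tr(A) = 2 + 0 + 1 + 3 = 6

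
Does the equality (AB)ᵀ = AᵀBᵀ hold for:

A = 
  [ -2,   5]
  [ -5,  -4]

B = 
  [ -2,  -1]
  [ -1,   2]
No

(AB)ᵀ = 
  [ -1,  14]
  [ 12,  -3]

AᵀBᵀ = 
  [  9,  -8]
  [ -6, -13]

The two matrices differ, so (AB)ᵀ ≠ AᵀBᵀ in general. The correct identity is (AB)ᵀ = BᵀAᵀ.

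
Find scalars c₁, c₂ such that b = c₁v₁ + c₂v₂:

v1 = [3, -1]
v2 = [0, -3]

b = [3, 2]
c1 = 1, c2 = -1

b = 1·v1 + -1·v2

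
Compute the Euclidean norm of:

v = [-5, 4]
6.403

||v||₂ = √((-5)² + (4)²) = √41 = 6.403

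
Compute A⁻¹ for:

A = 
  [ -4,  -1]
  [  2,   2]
det(A) = (-4)(2) - (-1)(2) = -6
For a 2×2 matrix, A⁻¹ = (1/det(A)) · [[d, -b], [-c, a]]
    = (-1/6) · [[2, 1], [-2, -4]]

A⁻¹ = 
  [-1/3, -1/6]
  [ 1/3,  2/3]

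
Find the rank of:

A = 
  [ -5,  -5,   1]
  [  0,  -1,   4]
Row reduce:
(no row operations needed)
REF = 
  [ -5,  -5,   1]
  [  0,  -1,   4]
Pivot columns: 1, 2 → 2 pivots.

rank(A) = 2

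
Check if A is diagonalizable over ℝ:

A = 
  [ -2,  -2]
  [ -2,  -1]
Yes

tr(A) = -3, det(A) = -2
Characteristic polynomial: λ² - tr(A)λ + det(A) = λ² + 3λ - 2
λ² + 3λ - 2 = 0  ⇒  λ = (-3 ± √((3)² - 4·(-2)))/2 = (-3 ± √(17))/2
  = (-3 + √17)/2,  (-3 - √17)/2
Eigenvalues: (-3 + √17)/2, (-3 - √17)/2  (≈ 0.5616, -3.562)
The two irrational eigenvalues are distinct (simple), so each has alg. mult. = geom. mult. = 1.
Sum of geometric multiplicities equals n, so A has n independent eigenvectors.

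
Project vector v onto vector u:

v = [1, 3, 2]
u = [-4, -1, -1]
v·u = (1)(-4) + (3)(-1) + (2)(-1) = -9
u·u = (-4)² + (-1)² + (-1)² = 18
proj_u(v) = (v·u / u·u) × u = (-9/18) × u = (-1/2) × u

proj_u(v) = [2, 1/2, 1/2]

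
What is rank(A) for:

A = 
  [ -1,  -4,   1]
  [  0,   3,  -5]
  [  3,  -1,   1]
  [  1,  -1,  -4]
rank(A) = 3

Row reduce:
R3 → R3 + (3)·R1
R4 → R4 + (1)·R1
R3 → R3 + (13/3)·R2
R4 → R4 + (5/3)·R2
R4 → R4 - (34/53)·R3
REF = 
  [   -1,    -4,     1]
  [    0,     3,    -5]
  [    0,     0, -53/3]
  [    0,     0,     0]
Pivot columns: 1, 2, 3 → 3 pivots.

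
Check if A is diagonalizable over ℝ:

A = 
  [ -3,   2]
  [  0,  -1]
Yes

tr(A) = -4, det(A) = 3
Characteristic polynomial: λ² - tr(A)λ + det(A) = λ² + 4λ + 3
λ² + 4λ + 3 = (λ + 3)(λ + 1)
Eigenvalues: -1, -3
λ=-3: alg. mult. = 1, geom. mult. = 2 - rank(A - (-3)I) = 2 - 1 = 1
λ=-1: alg. mult. = 1, geom. mult. = 2 - rank(A - (-1)I) = 2 - 1 = 1
Sum of geometric multiplicities equals n, so A has n independent eigenvectors.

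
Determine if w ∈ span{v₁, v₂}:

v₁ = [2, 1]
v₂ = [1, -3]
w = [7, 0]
Yes

Form the augmented matrix and row-reduce:
[v₁|v₂|w] = 
  [  2,   1,   7]
  [  1,  -3,   0]
R2 → R2 - (1/2)·R1
REF = 
  [   2,    1,    7]
  [   0, -7/2, -7/2]

No row of the form [0 0 | nonzero], so the system is consistent. Back-substitution gives c₁ = 3, c₂ = 1: w = (3)·v₁ + (1)·v₂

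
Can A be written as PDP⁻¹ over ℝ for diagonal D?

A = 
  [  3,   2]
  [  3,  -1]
Yes

tr(A) = 2, det(A) = -9
Characteristic polynomial: λ² - tr(A)λ + det(A) = λ² - 2λ - 9
λ² - 2λ - 9 = 0  ⇒  λ = (2 ± √((-2)² - 4·(-9)))/2 = (2 ± √(40))/2
  = 1 + √10,  1 - √10
Eigenvalues: 1 + √10, 1 - √10  (≈ 4.162, -2.162)
The two irrational eigenvalues are distinct (simple), so each has alg. mult. = geom. mult. = 1.
Sum of geometric multiplicities equals n, so A has n independent eigenvectors.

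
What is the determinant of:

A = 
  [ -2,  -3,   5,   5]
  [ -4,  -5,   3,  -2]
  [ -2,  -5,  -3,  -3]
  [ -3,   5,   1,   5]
1066

Cofactor expansion along row 1: det(A) = a₁₁M₁₁ - a₁₂M₁₂ + a₁₃M₁₃ - a₁₄M₁₄

M₁₁ = det[[-5, 3, -2]; [-5, -3, -3]; [5, 1, 5]]
  = (-5)·((-3)(5) - (-3)(1)) - (3)·((-5)(5) - (-3)(5)) + (-2)·((-5)(1) - (-3)(5))
  = (-5)(-12) - (3)(-10) + (-2)(10)
  = 70
M₁₂ = det[[-4, 3, -2]; [-2, -3, -3]; [-3, 1, 5]]
  = (-4)·((-3)(5) - (-3)(1)) - (3)·((-2)(5) - (-3)(-3)) + (-2)·((-2)(1) - (-3)(-3))
  = (-4)(-12) - (3)(-19) + (-2)(-11)
  = 127
M₁₃ = det[[-4, -5, -2]; [-2, -5, -3]; [-3, 5, 5]]
  = (-4)·((-5)(5) - (-3)(5)) - (-5)·((-2)(5) - (-3)(-3)) + (-2)·((-2)(5) - (-5)(-3))
  = (-4)(-10) - (-5)(-19) + (-2)(-25)
  = -5
M₁₄ = det[[-4, -5, 3]; [-2, -5, -3]; [-3, 5, 1]]
  = (-4)·((-5)(1) - (-3)(5)) - (-5)·((-2)(1) - (-3)(-3)) + (3)·((-2)(5) - (-5)(-3))
  = (-4)(10) - (-5)(-11) + (3)(-25)
  = -170

det(A) = (-2)(70) - (-3)(127) + (5)(-5) - (5)(-170) = 1066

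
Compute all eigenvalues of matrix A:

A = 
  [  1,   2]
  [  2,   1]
tr(A) = 2, det(A) = -3
Characteristic polynomial: λ² - tr(A)λ + det(A) = λ² - 2λ - 3
λ² - 2λ - 3 = (λ + 1)(λ - 3)

λ = 3, -1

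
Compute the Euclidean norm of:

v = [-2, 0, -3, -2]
4.123

||v||₂ = √((-2)² + (0)² + (-3)² + (-2)²) = √17 = 4.123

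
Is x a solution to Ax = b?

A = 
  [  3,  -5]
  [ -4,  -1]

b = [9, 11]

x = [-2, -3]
Yes

Ax = [9, 11] = b ✓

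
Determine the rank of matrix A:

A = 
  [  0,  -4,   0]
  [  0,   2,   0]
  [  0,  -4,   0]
rank(A) = 1

Row reduce:
R2 → R2 + (1/2)·R1
R3 → R3 - (1)·R1
REF = 
  [  0,  -4,   0]
  [  0,   0,   0]
  [  0,   0,   0]
Pivot columns: 2 → 1 pivot.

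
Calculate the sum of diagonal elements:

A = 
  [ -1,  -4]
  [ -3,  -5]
-6

tr(A) = -1 + -5 = -6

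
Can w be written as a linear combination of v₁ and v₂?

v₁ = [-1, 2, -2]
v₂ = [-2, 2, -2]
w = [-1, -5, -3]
No

Form the augmented matrix and row-reduce:
[v₁|v₂|w] = 
  [ -1,  -2,  -1]
  [  2,   2,  -5]
  [ -2,  -2,  -3]
R2 → R2 + (2)·R1
R3 → R3 - (2)·R1
R3 → R3 + (1)·R2
REF = 
  [ -1,  -2,  -1]
  [  0,  -2,  -7]
  [  0,   0,  -8]

Row 3 reads [0 0 | -8], i.e. 0 = -8, so the system is inconsistent and w ∉ span{v₁, v₂}.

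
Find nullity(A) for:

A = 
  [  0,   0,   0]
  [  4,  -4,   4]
nullity(A) = 2

Row reduce:
Swap R1 ↔ R2
REF = 
  [  4,  -4,   4]
  [  0,   0,   0]
Pivot columns: 1 → 1 pivot.
rank(A) = 1, so nullity(A) = 3 - 1 = 2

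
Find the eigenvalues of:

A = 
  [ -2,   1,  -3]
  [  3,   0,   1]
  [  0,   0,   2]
Characteristic polynomial: det(λI - A) = λ³ - 7λ + 6
Testing integer divisors of the constant term: p(1) = 0, so (λ - 1) is a factor:
p(λ) = (λ - 1)(λ² + λ - 6)
λ² + λ - 6 = (λ + 3)(λ - 2)

λ = 1, 2, -3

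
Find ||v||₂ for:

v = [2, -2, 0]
2.828

||v||₂ = √((2)² + (-2)² + (0)²) = √8 = 2.828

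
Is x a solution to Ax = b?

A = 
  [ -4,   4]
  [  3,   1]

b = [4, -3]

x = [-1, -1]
No

Ax = [0, -4] ≠ b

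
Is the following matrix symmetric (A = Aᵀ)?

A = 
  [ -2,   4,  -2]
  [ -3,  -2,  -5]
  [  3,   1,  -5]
No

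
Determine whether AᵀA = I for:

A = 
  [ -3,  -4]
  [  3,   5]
No

AᵀA = 
  [ 18,  27]
  [ 27,  41]
≠ I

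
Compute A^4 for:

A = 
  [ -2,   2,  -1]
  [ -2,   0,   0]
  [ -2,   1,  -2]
A² = A·A:
A²[1,1] = (-2)(-2) + (2)(-2) + (-1)(-2) = 2
A²[1,2] = (-2)(2) + (2)(0) + (-1)(1) = -5
A²[1,3] = (-2)(-1) + (2)(0) + (-1)(-2) = 4
A²[2,1] = (-2)(-2) + (0)(-2) + (0)(-2) = 4
A²[2,2] = (-2)(2) + (0)(0) + (0)(1) = -4
A²[2,3] = (-2)(-1) + (0)(0) + (0)(-2) = 2
A²[3,1] = (-2)(-2) + (1)(-2) + (-2)(-2) = 6
A²[3,2] = (-2)(2) + (1)(0) + (-2)(1) = -6
A²[3,3] = (-2)(-1) + (1)(0) + (-2)(-2) = 6
A² = 
  [  2,  -5,   4]
  [  4,  -4,   2]
  [  6,  -6,   6]

A^3 = A^2·A:
A^3[1,1] = (2)(-2) + (-5)(-2) + (4)(-2) = -2
A^3[1,2] = (2)(2) + (-5)(0) + (4)(1) = 8
A^3[1,3] = (2)(-1) + (-5)(0) + (4)(-2) = -10
A^3[2,1] = (4)(-2) + (-4)(-2) + (2)(-2) = -4
A^3[2,2] = (4)(2) + (-4)(0) + (2)(1) = 10
A^3[2,3] = (4)(-1) + (-4)(0) + (2)(-2) = -8
A^3[3,1] = (6)(-2) + (-6)(-2) + (6)(-2) = -12
A^3[3,2] = (6)(2) + (-6)(0) + (6)(1) = 18
A^3[3,3] = (6)(-1) + (-6)(0) + (6)(-2) = -18
A^3 = 
  [ -2,   8, -10]
  [ -4,  10,  -8]
  [-12,  18, -18]

A^4 = A^3·A:
A^4[1,1] = (-2)(-2) + (8)(-2) + (-10)(-2) = 8
A^4[1,2] = (-2)(2) + (8)(0) + (-10)(1) = -14
A^4[1,3] = (-2)(-1) + (8)(0) + (-10)(-2) = 22
A^4[2,1] = (-4)(-2) + (10)(-2) + (-8)(-2) = 4
A^4[2,2] = (-4)(2) + (10)(0) + (-8)(1) = -16
A^4[2,3] = (-4)(-1) + (10)(0) + (-8)(-2) = 20
A^4[3,1] = (-12)(-2) + (18)(-2) + (-18)(-2) = 24
A^4[3,2] = (-12)(2) + (18)(0) + (-18)(1) = -42
A^4[3,3] = (-12)(-1) + (18)(0) + (-18)(-2) = 48
A^4 = 
  [  8, -14,  22]
  [  4, -16,  20]
  [ 24, -42,  48]

Therefore
A^4 = 
  [  8, -14,  22]
  [  4, -16,  20]
  [ 24, -42,  48]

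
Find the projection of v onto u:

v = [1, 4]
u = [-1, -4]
v·u = (1)(-1) + (4)(-4) = -17
u·u = (-1)² + (-4)² = 17
proj_u(v) = (v·u / u·u) × u = (-17/17) × u = (-1) × u

proj_u(v) = [1, 4]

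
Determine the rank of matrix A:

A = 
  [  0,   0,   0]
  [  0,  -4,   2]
rank(A) = 1

Row reduce:
Swap R1 ↔ R2
REF = 
  [  0,  -4,   2]
  [  0,   0,   0]
Pivot columns: 2 → 1 pivot.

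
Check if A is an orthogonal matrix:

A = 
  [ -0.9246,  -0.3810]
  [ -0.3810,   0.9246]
Yes

AᵀA = 
  [  1,   0]
  [  0,   1]
≈ I (equal to I up to the 4-dp rounding of the entries)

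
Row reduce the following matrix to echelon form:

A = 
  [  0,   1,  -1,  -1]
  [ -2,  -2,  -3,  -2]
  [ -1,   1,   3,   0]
Row operations:
Swap R1 ↔ R2
R3 → R3 - (1/2)·R1
R3 → R3 - (2)·R2

Resulting echelon form:
REF = 
  [  -2,   -2,   -3,   -2]
  [   0,    1,   -1,   -1]
  [   0,    0, 13/2,    3]

Rank = 3 (number of non-zero pivot rows).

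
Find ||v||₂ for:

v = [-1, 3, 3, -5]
6.633

||v||₂ = √((-1)² + (3)² + (3)² + (-5)²) = √44 = 6.633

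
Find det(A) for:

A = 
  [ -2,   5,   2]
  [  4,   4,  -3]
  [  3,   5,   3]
-143

Cofactor expansion along row 1:
det(A) = (-2)·((4)(3) - (-3)(5)) - (5)·((4)(3) - (-3)(3)) + (2)·((4)(5) - (4)(3))
  = (-2)(27) - (5)(21) + (2)(8)
  = -143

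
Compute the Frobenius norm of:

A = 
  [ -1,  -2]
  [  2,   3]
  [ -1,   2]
||A||_F = 4.796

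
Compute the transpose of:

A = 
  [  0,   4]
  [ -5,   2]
Aᵀ = 
  [  0,  -5]
  [  4,   2]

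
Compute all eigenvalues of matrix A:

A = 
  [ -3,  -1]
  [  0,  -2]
tr(A) = -5, det(A) = 6
Characteristic polynomial: λ² - tr(A)λ + det(A) = λ² + 5λ + 6
λ² + 5λ + 6 = (λ + 3)(λ + 2)

λ = -2, -3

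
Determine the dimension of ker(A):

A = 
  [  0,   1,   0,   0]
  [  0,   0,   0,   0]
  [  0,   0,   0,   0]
nullity(A) = 3

Row reduce:
(no row operations needed)
REF = 
  [  0,   1,   0,   0]
  [  0,   0,   0,   0]
  [  0,   0,   0,   0]
Pivot columns: 2 → 1 pivot.
rank(A) = 1, so nullity(A) = 4 - 1 = 3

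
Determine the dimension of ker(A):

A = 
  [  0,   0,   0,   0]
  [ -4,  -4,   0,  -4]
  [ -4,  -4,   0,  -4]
nullity(A) = 3

Row reduce:
Swap R1 ↔ R2
R3 → R3 - (1)·R1
REF = 
  [ -4,  -4,   0,  -4]
  [  0,   0,   0,   0]
  [  0,   0,   0,   0]
Pivot columns: 1 → 1 pivot.
rank(A) = 1, so nullity(A) = 4 - 1 = 3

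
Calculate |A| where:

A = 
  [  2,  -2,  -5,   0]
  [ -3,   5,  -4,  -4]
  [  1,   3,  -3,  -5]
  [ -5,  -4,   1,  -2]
Cofactor expansion along row 1: det(A) = a₁₁M₁₁ - a₁₂M₁₂ + a₁₃M₁₃ - a₁₄M₁₄

M₁₁ = det[[5, -4, -4]; [3, -3, -5]; [-4, 1, -2]]
  = (5)·((-3)(-2) - (-5)(1)) - (-4)·((3)(-2) - (-5)(-4)) + (-4)·((3)(1) - (-3)(-4))
  = (5)(11) - (-4)(-26) + (-4)(-9)
  = -13
M₁₂ = det[[-3, -4, -4]; [1, -3, -5]; [-5, 1, -2]]
  = (-3)·((-3)(-2) - (-5)(1)) - (-4)·((1)(-2) - (-5)(-5)) + (-4)·((1)(1) - (-3)(-5))
  = (-3)(11) - (-4)(-27) + (-4)(-14)
  = -85
M₁₃ = det[[-3, 5, -4]; [1, 3, -5]; [-5, -4, -2]]
  = (-3)·((3)(-2) - (-5)(-4)) - (5)·((1)(-2) - (-5)(-5)) + (-4)·((1)(-4) - (3)(-5))
  = (-3)(-26) - (5)(-27) + (-4)(11)
  = 169
M₁₄ = det[[-3, 5, -4]; [1, 3, -3]; [-5, -4, 1]]
  = (-3)·((3)(1) - (-3)(-4)) - (5)·((1)(1) - (-3)(-5)) + (-4)·((1)(-4) - (3)(-5))
  = (-3)(-9) - (5)(-14) + (-4)(11)
  = 53

det(A) = (2)(-13) - (-2)(-85) + (-5)(169) - (0)(53) = -1041

det(A) = -1041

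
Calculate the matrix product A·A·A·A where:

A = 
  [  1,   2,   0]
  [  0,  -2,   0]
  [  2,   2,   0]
A^4 = 
  [  1, -10,   0]
  [  0,  16,   0]
  [  2,  -4,   0]

A² = A·A:
A²[1,1] = (1)(1) + (2)(0) + (0)(2) = 1
A²[1,2] = (1)(2) + (2)(-2) + (0)(2) = -2
A²[1,3] = (1)(0) + (2)(0) + (0)(0) = 0
A²[2,1] = (0)(1) + (-2)(0) + (0)(2) = 0
A²[2,2] = (0)(2) + (-2)(-2) + (0)(2) = 4
A²[2,3] = (0)(0) + (-2)(0) + (0)(0) = 0
A²[3,1] = (2)(1) + (2)(0) + (0)(2) = 2
A²[3,2] = (2)(2) + (2)(-2) + (0)(2) = 0
A²[3,3] = (2)(0) + (2)(0) + (0)(0) = 0
A² = 
  [  1,  -2,   0]
  [  0,   4,   0]
  [  2,   0,   0]

A^3 = A^2·A:
A^3[1,1] = (1)(1) + (-2)(0) + (0)(2) = 1
A^3[1,2] = (1)(2) + (-2)(-2) + (0)(2) = 6
A^3[1,3] = (1)(0) + (-2)(0) + (0)(0) = 0
A^3[2,1] = (0)(1) + (4)(0) + (0)(2) = 0
A^3[2,2] = (0)(2) + (4)(-2) + (0)(2) = -8
A^3[2,3] = (0)(0) + (4)(0) + (0)(0) = 0
A^3[3,1] = (2)(1) + (0)(0) + (0)(2) = 2
A^3[3,2] = (2)(2) + (0)(-2) + (0)(2) = 4
A^3[3,3] = (2)(0) + (0)(0) + (0)(0) = 0
A^3 = 
  [  1,   6,   0]
  [  0,  -8,   0]
  [  2,   4,   0]

A^4 = A^3·A:
A^4[1,1] = (1)(1) + (6)(0) + (0)(2) = 1
A^4[1,2] = (1)(2) + (6)(-2) + (0)(2) = -10
A^4[1,3] = (1)(0) + (6)(0) + (0)(0) = 0
A^4[2,1] = (0)(1) + (-8)(0) + (0)(2) = 0
A^4[2,2] = (0)(2) + (-8)(-2) + (0)(2) = 16
A^4[2,3] = (0)(0) + (-8)(0) + (0)(0) = 0
A^4[3,1] = (2)(1) + (4)(0) + (0)(2) = 2
A^4[3,2] = (2)(2) + (4)(-2) + (0)(2) = -4
A^4[3,3] = (2)(0) + (4)(0) + (0)(0) = 0
A^4 = 
  [  1, -10,   0]
  [  0,  16,   0]
  [  2,  -4,   0]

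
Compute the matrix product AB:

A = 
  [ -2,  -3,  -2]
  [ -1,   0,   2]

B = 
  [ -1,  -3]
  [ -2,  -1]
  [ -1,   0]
AB = 
  [ 10,   9]
  [ -1,   3]

A is 2×3 and B is 3×2, so AB is 2×2. Each entry is (row of A)·(column of B):
AB[1,1] = (-2)(-1) + (-3)(-2) + (-2)(-1) = 10
AB[1,2] = (-2)(-3) + (-3)(-1) + (-2)(0) = 9
AB[2,1] = (-1)(-1) + (0)(-2) + (2)(-1) = -1
AB[2,2] = (-1)(-3) + (0)(-1) + (2)(0) = 3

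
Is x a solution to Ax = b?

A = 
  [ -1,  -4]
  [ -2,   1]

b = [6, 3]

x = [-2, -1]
Yes

Ax = [6, 3] = b ✓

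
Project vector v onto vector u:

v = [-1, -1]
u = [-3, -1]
v·u = (-1)(-3) + (-1)(-1) = 4
u·u = (-3)² + (-1)² = 10
proj_u(v) = (v·u / u·u) × u = (4/10) × u = (2/5) × u

proj_u(v) = [-6/5, -2/5]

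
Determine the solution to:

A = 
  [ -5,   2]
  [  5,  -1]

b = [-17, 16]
Row reduce the augmented matrix [A|b]:
R2 → R2 + (1)·R1
REF = 
  [ -5,   2, -17]
  [  0,   1,  -1]

Back-substitution:
x₂ = (-1) / 1 = -1
x₁ = (-17 - (2)(-1)) / (-5) = 3

x = [3, -1]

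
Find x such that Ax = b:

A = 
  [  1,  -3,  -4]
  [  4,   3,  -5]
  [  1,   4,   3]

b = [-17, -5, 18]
Row reduce the augmented matrix [A|b]:
R2 → R2 - (4)·R1
R3 → R3 - (1)·R1
R3 → R3 - (7/15)·R2
REF = 
  [    1,    -3,    -4,   -17]
  [    0,    15,    11,    63]
  [    0,     0, 28/15,  28/5]

Back-substitution:
x₃ = (28/5) / (28/15) = 3
x₂ = (63 - (11)(3)) / 15 = 2
x₁ = (-17 - (-3)(2) - (-4)(3)) / 1 = 1

x = [1, 2, 3]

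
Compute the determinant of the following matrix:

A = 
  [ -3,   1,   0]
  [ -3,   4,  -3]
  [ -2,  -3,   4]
Cofactor expansion along row 1:
det(A) = (-3)·((4)(4) - (-3)(-3)) - (1)·((-3)(4) - (-3)(-2)) + (0)·((-3)(-3) - (4)(-2))
  = (-3)(7) - (1)(-18) + (0)(17)
  = -3

det(A) = -3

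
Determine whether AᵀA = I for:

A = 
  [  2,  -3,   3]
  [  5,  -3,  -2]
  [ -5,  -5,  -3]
No

AᵀA = 
  [ 54,   4,  11]
  [  4,  43,  12]
  [ 11,  12,  22]
≠ I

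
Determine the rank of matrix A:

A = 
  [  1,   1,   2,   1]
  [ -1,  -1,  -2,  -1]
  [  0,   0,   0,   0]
rank(A) = 1

Row reduce:
R2 → R2 + (1)·R1
REF = 
  [  1,   1,   2,   1]
  [  0,   0,   0,   0]
  [  0,   0,   0,   0]
Pivot columns: 1 → 1 pivot.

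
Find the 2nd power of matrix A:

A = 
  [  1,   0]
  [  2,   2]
A² = A·A:
A²[1,1] = (1)(1) + (0)(2) = 1
A²[1,2] = (1)(0) + (0)(2) = 0
A²[2,1] = (2)(1) + (2)(2) = 6
A²[2,2] = (2)(0) + (2)(2) = 4
A² = 
  [  1,   0]
  [  6,   4]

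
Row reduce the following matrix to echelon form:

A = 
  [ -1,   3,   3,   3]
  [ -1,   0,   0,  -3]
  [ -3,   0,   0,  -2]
Row operations:
R2 → R2 - (1)·R1
R3 → R3 - (3)·R1
R3 → R3 - (3)·R2

Resulting echelon form:
REF = 
  [ -1,   3,   3,   3]
  [  0,  -3,  -3,  -6]
  [  0,   0,   0,   7]

Rank = 3 (number of non-zero pivot rows).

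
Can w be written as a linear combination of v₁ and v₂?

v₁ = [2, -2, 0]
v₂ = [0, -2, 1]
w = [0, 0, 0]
Yes

Form the augmented matrix and row-reduce:
[v₁|v₂|w] = 
  [  2,   0,   0]
  [ -2,  -2,   0]
  [  0,   1,   0]
R2 → R2 + (1)·R1
R3 → R3 + (1/2)·R2
REF = 
  [  2,   0,   0]
  [  0,  -2,   0]
  [  0,   0,   0]

No row of the form [0 0 | nonzero], so the system is consistent. Back-substitution gives c₁ = 0, c₂ = 0: w = (0)·v₁ + (0)·v₂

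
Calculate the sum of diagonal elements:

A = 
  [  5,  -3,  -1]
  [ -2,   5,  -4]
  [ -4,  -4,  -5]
5

tr(A) = 5 + 5 + -5 = 5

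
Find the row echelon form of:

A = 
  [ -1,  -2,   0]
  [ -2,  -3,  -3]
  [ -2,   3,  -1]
Row operations:
R2 → R2 - (2)·R1
R3 → R3 - (2)·R1
R3 → R3 - (7)·R2

Resulting echelon form:
REF = 
  [ -1,  -2,   0]
  [  0,   1,  -3]
  [  0,   0,  20]

Rank = 3 (number of non-zero pivot rows).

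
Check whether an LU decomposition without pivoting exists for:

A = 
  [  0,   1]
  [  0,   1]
Yes.
The first column is zero, so A is already upper triangular: L = I, U = A.
L = 
  [  1,   0]
  [  0,   1]
U = 
  [  0,   1]
  [  0,   1]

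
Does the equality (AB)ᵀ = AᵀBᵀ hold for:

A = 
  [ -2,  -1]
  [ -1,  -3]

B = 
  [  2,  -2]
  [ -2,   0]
Yes

(AB)ᵀ = 
  [ -2,   4]
  [  4,   2]

AᵀBᵀ = 
  [ -2,   4]
  [  4,   2]

The two matrices are equal here (so Aᵀ and Bᵀ happen to commute), but this is NOT a general identity. The correct identity is (AB)ᵀ = BᵀAᵀ.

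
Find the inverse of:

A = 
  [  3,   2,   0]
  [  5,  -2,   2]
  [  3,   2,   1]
det(A) = (3)·((-2)(1) - (2)(2)) - (2)·((5)(1) - (2)(3)) + (0)·((5)(2) - (-2)(3))
  = (3)(-6) - (2)(-1) + (0)(16)
  = -16
det(A) = -16 ≠ 0, so A is invertible.

Cofactors Cᵢⱼ = (-1)ⁱ⁺ʲ·Mᵢⱼ:
C = 
  [ -6,   1,  16]
  [ -2,   3,   0]
  [  4,  -6, -16]

adj(A) = Cᵀ:
adj(A) = 
  [ -6,  -2,   4]
  [  1,   3,  -6]
  [ 16,   0, -16]

A⁻¹ = (-1/16) · adj(A):
A⁻¹ = 
  [  3/8,   1/8,  -1/4]
  [-1/16, -3/16,   3/8]
  [   -1,     0,     1]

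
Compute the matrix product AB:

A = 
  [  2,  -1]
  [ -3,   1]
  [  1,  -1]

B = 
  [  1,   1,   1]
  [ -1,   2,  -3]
AB = 
  [  3,   0,   5]
  [ -4,  -1,  -6]
  [  2,  -1,   4]

A is 3×2 and B is 2×3, so AB is 3×3. Each entry is (row of A)·(column of B):
AB[1,1] = (2)(1) + (-1)(-1) = 3
AB[1,2] = (2)(1) + (-1)(2) = 0
AB[1,3] = (2)(1) + (-1)(-3) = 5
AB[2,1] = (-3)(1) + (1)(-1) = -4
AB[2,2] = (-3)(1) + (1)(2) = -1
AB[2,3] = (-3)(1) + (1)(-3) = -6
AB[3,1] = (1)(1) + (-1)(-1) = 2
AB[3,2] = (1)(1) + (-1)(2) = -1
AB[3,3] = (1)(1) + (-1)(-3) = 4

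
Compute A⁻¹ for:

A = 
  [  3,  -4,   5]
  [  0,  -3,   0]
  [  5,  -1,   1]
det(A) = (3)·((-3)(1) - (0)(-1)) - (-4)·((0)(1) - (0)(5)) + (5)·((0)(-1) - (-3)(5))
  = (3)(-3) - (-4)(0) + (5)(15)
  = 66
det(A) = 66 ≠ 0, so A is invertible.

Cofactors Cᵢⱼ = (-1)ⁱ⁺ʲ·Mᵢⱼ:
C = 
  [ -3,   0,  15]
  [ -1, -22, -17]
  [ 15,   0,  -9]

adj(A) = Cᵀ:
adj(A) = 
  [ -3,  -1,  15]
  [  0, -22,   0]
  [ 15, -17,  -9]

A⁻¹ = (1/66) · adj(A):
A⁻¹ = 
  [ -1/22,  -1/66,   5/22]
  [     0,   -1/3,      0]
  [  5/22, -17/66,  -3/22]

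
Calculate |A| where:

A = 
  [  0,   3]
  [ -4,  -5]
12

For a 2×2 matrix, det = ad - bc = (0)(-5) - (3)(-4) = 12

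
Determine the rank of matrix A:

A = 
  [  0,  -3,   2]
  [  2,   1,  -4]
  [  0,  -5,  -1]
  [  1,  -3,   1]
rank(A) = 3

Row reduce:
Swap R1 ↔ R2
R4 → R4 - (1/2)·R1
R3 → R3 - (5/3)·R2
R4 → R4 - (7/6)·R2
R4 → R4 + (2/13)·R3
REF = 
  [    2,     1,    -4]
  [    0,    -3,     2]
  [    0,     0, -13/3]
  [    0,     0,     0]
Pivot columns: 1, 2, 3 → 3 pivots.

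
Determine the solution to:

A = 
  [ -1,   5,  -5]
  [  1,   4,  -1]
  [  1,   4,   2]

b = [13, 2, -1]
Row reduce the augmented matrix [A|b]:
R2 → R2 + (1)·R1
R3 → R3 + (1)·R1
R3 → R3 - (1)·R2
REF = 
  [ -1,   5,  -5,  13]
  [  0,   9,  -6,  15]
  [  0,   0,   3,  -3]

Back-substitution:
x₃ = (-3) / 3 = -1
x₂ = (15 - (-6)(-1)) / 9 = 1
x₁ = (13 - (5)(1) - (-5)(-1)) / (-1) = -3

x = [-3, 1, -1]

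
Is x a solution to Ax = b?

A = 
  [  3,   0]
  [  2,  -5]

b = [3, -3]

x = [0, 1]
No

Ax = [0, -5] ≠ b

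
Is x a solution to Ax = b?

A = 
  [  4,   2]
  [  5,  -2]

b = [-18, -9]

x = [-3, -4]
No

Ax = [-20, -7] ≠ b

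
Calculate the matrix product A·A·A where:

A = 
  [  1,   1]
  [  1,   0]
A² = A·A:
A²[1,1] = (1)(1) + (1)(1) = 2
A²[1,2] = (1)(1) + (1)(0) = 1
A²[2,1] = (1)(1) + (0)(1) = 1
A²[2,2] = (1)(1) + (0)(0) = 1
A² = 
  [  2,   1]
  [  1,   1]

A^3 = A^2·A:
A^3[1,1] = (2)(1) + (1)(1) = 3
A^3[1,2] = (2)(1) + (1)(0) = 2
A^3[2,1] = (1)(1) + (1)(1) = 2
A^3[2,2] = (1)(1) + (1)(0) = 1
A^3 = 
  [  3,   2]
  [  2,   1]

Therefore
A^3 = 
  [  3,   2]
  [  2,   1]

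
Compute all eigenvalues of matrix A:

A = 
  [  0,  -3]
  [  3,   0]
tr(A) = 0, det(A) = 9
Characteristic polynomial: λ² - tr(A)λ + det(A) = λ² + 9
λ² + 9 = 0  ⇒  λ = (0 ± √((0)² - 4·(9)))/2 = (0 ± √(-36))/2
  = 3i,  -3i

λ = 3i, -3i  (≈ 0 + 3i, 0 - 3i)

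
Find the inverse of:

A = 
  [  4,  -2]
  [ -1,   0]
det(A) = (4)(0) - (-2)(-1) = -2
For a 2×2 matrix, A⁻¹ = (1/det(A)) · [[d, -b], [-c, a]]
    = (-1/2) · [[0, 2], [1, 4]]

A⁻¹ = 
  [   0,   -1]
  [-1/2,   -2]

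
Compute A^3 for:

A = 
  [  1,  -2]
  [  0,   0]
A² = A·A:
A²[1,1] = (1)(1) + (-2)(0) = 1
A²[1,2] = (1)(-2) + (-2)(0) = -2
A²[2,1] = (0)(1) + (0)(0) = 0
A²[2,2] = (0)(-2) + (0)(0) = 0
A² = 
  [  1,  -2]
  [  0,   0]

A^3 = A^2·A:
A^3[1,1] = (1)(1) + (-2)(0) = 1
A^3[1,2] = (1)(-2) + (-2)(0) = -2
A^3[2,1] = (0)(1) + (0)(0) = 0
A^3[2,2] = (0)(-2) + (0)(0) = 0
A^3 = 
  [  1,  -2]
  [  0,   0]

Therefore
A^3 = 
  [  1,  -2]
  [  0,   0]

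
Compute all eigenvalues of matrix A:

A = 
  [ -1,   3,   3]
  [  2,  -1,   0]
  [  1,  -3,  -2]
λ = -5, (1 + i√3)/2, (1 - i√3)/2  (≈ -5, 0.5 + 0.866i, 0.5 - 0.866i)

Characteristic polynomial: det(λI - A) = λ³ + 4λ² - 4λ + 5
Testing integer divisors of the constant term: p(-5) = 0, so (λ + 5) is a factor:
p(λ) = (λ + 5)(λ² - λ + 1)
λ² - λ + 1 = 0  ⇒  λ = (1 ± √((-1)² - 4·(1)))/2 = (1 ± √(-3))/2
  = (1 + i√3)/2,  (1 - i√3)/2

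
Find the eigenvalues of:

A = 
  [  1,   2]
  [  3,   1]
λ = 1 + √6, 1 - √6  (≈ 3.449, -1.449)

tr(A) = 2, det(A) = -5
Characteristic polynomial: λ² - tr(A)λ + det(A) = λ² - 2λ - 5
λ² - 2λ - 5 = 0  ⇒  λ = (2 ± √((-2)² - 4·(-5)))/2 = (2 ± √(24))/2
  = 1 + √6,  1 - √6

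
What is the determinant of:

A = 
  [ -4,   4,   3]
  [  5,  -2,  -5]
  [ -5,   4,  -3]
Cofactor expansion along row 1:
det(A) = (-4)·((-2)(-3) - (-5)(4)) - (4)·((5)(-3) - (-5)(-5)) + (3)·((5)(4) - (-2)(-5))
  = (-4)(26) - (4)(-40) + (3)(10)
  = 86

det(A) = 86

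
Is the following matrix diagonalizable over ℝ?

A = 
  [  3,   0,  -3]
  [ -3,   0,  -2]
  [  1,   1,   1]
No

Characteristic polynomial: det(λI - A) = λ³ - 4λ² + 8λ - 15
Testing integer divisors of the constant term: p(3) = 0, so (λ - 3) is a factor:
p(λ) = (λ - 3)(λ² - λ + 5)
λ² - λ + 5 = 0  ⇒  λ = (1 ± √((-1)² - 4·(5)))/2 = (1 ± √(-19))/2
  = (1 + i√19)/2,  (1 - i√19)/2
Eigenvalues: 3, (1 + i√19)/2, (1 - i√19)/2  (≈ 3, 0.5 + 2.179i, 0.5 - 2.179i)
Has complex eigenvalues (not diagonalizable over ℝ).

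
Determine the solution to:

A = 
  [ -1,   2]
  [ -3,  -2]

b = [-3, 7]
x = [-1, -2]

Row reduce the augmented matrix [A|b]:
R2 → R2 - (3)·R1
REF = 
  [ -1,   2,  -3]
  [  0,  -8,  16]

Back-substitution:
x₂ = 16 / (-8) = -2
x₁ = (-3 - (2)(-2)) / (-1) = -1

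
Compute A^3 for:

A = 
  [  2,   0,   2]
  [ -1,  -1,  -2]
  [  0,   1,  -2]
A^3 = 
  [  6,  -2,   4]
  [ -1,   5,  -8]
  [  1,   5,   0]

A² = A·A:
A²[1,1] = (2)(2) + (0)(-1) + (2)(0) = 4
A²[1,2] = (2)(0) + (0)(-1) + (2)(1) = 2
A²[1,3] = (2)(2) + (0)(-2) + (2)(-2) = 0
A²[2,1] = (-1)(2) + (-1)(-1) + (-2)(0) = -1
A²[2,2] = (-1)(0) + (-1)(-1) + (-2)(1) = -1
A²[2,3] = (-1)(2) + (-1)(-2) + (-2)(-2) = 4
A²[3,1] = (0)(2) + (1)(-1) + (-2)(0) = -1
A²[3,2] = (0)(0) + (1)(-1) + (-2)(1) = -3
A²[3,3] = (0)(2) + (1)(-2) + (-2)(-2) = 2
A² = 
  [  4,   2,   0]
  [ -1,  -1,   4]
  [ -1,  -3,   2]

A^3 = A^2·A:
A^3[1,1] = (4)(2) + (2)(-1) + (0)(0) = 6
A^3[1,2] = (4)(0) + (2)(-1) + (0)(1) = -2
A^3[1,3] = (4)(2) + (2)(-2) + (0)(-2) = 4
A^3[2,1] = (-1)(2) + (-1)(-1) + (4)(0) = -1
A^3[2,2] = (-1)(0) + (-1)(-1) + (4)(1) = 5
A^3[2,3] = (-1)(2) + (-1)(-2) + (4)(-2) = -8
A^3[3,1] = (-1)(2) + (-3)(-1) + (2)(0) = 1
A^3[3,2] = (-1)(0) + (-3)(-1) + (2)(1) = 5
A^3[3,3] = (-1)(2) + (-3)(-2) + (2)(-2) = 0
A^3 = 
  [  6,  -2,   4]
  [ -1,   5,  -8]
  [  1,   5,   0]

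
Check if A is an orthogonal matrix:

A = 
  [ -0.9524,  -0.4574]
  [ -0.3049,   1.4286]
No

AᵀA = 
  [  1,   0]
  [  0,   2.2501]
≠ I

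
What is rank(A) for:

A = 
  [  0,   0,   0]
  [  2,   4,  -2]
Row reduce:
Swap R1 ↔ R2
REF = 
  [  2,   4,  -2]
  [  0,   0,   0]
Pivot columns: 1 → 1 pivot.

rank(A) = 1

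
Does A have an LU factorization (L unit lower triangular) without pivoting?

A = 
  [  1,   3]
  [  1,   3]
Yes.
A[1,1] = 1 ≠ 0, so Gaussian elimination proceeds without a row swap: multiplier ℓ₂₁ = (1)/(1) = 1, and U[2,2] = 3 - (1)(3) = 0.
L = 
  [  1,   0]
  [  1,   1]
U = 
  [  1,   3]
  [  0,   0]
Check row 2 of LU: [(1)(1), (1)(3) + 0] = [1, 3] = row 2 of A ✓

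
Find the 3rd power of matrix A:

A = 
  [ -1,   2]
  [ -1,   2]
A^3 = 
  [ -1,   2]
  [ -1,   2]

A² = A·A:
A²[1,1] = (-1)(-1) + (2)(-1) = -1
A²[1,2] = (-1)(2) + (2)(2) = 2
A²[2,1] = (-1)(-1) + (2)(-1) = -1
A²[2,2] = (-1)(2) + (2)(2) = 2
A² = 
  [ -1,   2]
  [ -1,   2]

A^3 = A^2·A:
A^3[1,1] = (-1)(-1) + (2)(-1) = -1
A^3[1,2] = (-1)(2) + (2)(2) = 2
A^3[2,1] = (-1)(-1) + (2)(-1) = -1
A^3[2,2] = (-1)(2) + (2)(2) = 2
A^3 = 
  [ -1,   2]
  [ -1,   2]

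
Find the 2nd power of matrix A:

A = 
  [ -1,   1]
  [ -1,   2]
A² = A·A:
A²[1,1] = (-1)(-1) + (1)(-1) = 0
A²[1,2] = (-1)(1) + (1)(2) = 1
A²[2,1] = (-1)(-1) + (2)(-1) = -1
A²[2,2] = (-1)(1) + (2)(2) = 3
A² = 
  [  0,   1]
  [ -1,   3]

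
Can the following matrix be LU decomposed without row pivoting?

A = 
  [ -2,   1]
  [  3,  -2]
Yes.
A[1,1] = -2 ≠ 0, so Gaussian elimination proceeds without a row swap: multiplier ℓ₂₁ = (3)/(-2) = -3/2, and U[2,2] = -2 - (-3/2)(1) = -1/2.
L = 
  [   1,    0]
  [-3/2,    1]
U = 
  [  -2,    1]
  [   0, -1/2]
Check row 2 of LU: [(-3/2)(-2), (-3/2)(1) + (-1/2)] = [3, -2] = row 2 of A ✓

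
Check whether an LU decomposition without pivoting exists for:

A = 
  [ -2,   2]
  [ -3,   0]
Yes.
A[1,1] = -2 ≠ 0, so Gaussian elimination proceeds without a row swap: multiplier ℓ₂₁ = (-3)/(-2) = 3/2, and U[2,2] = 0 - (3/2)(2) = -3.
L = 
  [  1,   0]
  [3/2,   1]
U = 
  [ -2,   2]
  [  0,  -3]
Check row 2 of LU: [(3/2)(-2), (3/2)(2) + (-3)] = [-3, 0] = row 2 of A ✓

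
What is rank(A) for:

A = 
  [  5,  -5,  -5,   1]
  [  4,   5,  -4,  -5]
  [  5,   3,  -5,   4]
rank(A) = 3

Row reduce:
R2 → R2 - (4/5)·R1
R3 → R3 - (1)·R1
R3 → R3 - (8/9)·R2
REF = 
  [     5,     -5,     -5,      1]
  [     0,      9,      0,  -29/5]
  [     0,      0,      0, 367/45]
Pivot columns: 1, 2, 4 → 3 pivots.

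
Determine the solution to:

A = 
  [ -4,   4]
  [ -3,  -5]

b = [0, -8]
x = [1, 1]

Row reduce the augmented matrix [A|b]:
R2 → R2 - (3/4)·R1
REF = 
  [ -4,   4,   0]
  [  0,  -8,  -8]

Back-substitution:
x₂ = (-8) / (-8) = 1
x₁ = (0 - (4)(1)) / (-4) = 1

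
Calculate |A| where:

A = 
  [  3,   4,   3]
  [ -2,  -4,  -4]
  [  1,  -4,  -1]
-24

Cofactor expansion along row 1:
det(A) = (3)·((-4)(-1) - (-4)(-4)) - (4)·((-2)(-1) - (-4)(1)) + (3)·((-2)(-4) - (-4)(1))
  = (3)(-12) - (4)(6) + (3)(12)
  = -24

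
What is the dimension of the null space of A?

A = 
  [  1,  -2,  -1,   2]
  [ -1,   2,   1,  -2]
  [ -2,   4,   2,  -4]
nullity(A) = 3

Row reduce:
R2 → R2 + (1)·R1
R3 → R3 + (2)·R1
REF = 
  [  1,  -2,  -1,   2]
  [  0,   0,   0,   0]
  [  0,   0,   0,   0]
Pivot columns: 1 → 1 pivot.
rank(A) = 1, so nullity(A) = 4 - 1 = 3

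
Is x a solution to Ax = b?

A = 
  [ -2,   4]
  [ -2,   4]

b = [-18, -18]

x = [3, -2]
No

Ax = [-14, -14] ≠ b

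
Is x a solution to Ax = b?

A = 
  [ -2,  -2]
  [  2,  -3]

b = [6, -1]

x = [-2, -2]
No

Ax = [8, 2] ≠ b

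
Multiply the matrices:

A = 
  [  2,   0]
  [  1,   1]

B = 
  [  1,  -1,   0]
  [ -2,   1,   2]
AB = 
  [  2,  -2,   0]
  [ -1,   0,   2]

A is 2×2 and B is 2×3, so AB is 2×3. Each entry is (row of A)·(column of B):
AB[1,1] = (2)(1) + (0)(-2) = 2
AB[1,2] = (2)(-1) + (0)(1) = -2
AB[1,3] = (2)(0) + (0)(2) = 0
AB[2,1] = (1)(1) + (1)(-2) = -1
AB[2,2] = (1)(-1) + (1)(1) = 0
AB[2,3] = (1)(0) + (1)(2) = 2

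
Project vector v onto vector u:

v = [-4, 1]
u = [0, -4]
v·u = (-4)(0) + (1)(-4) = -4
u·u = (0)² + (-4)² = 16
proj_u(v) = (v·u / u·u) × u = (-4/16) × u = (-1/4) × u

proj_u(v) = [0, 1]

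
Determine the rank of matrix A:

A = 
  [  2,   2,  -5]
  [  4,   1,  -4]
rank(A) = 2

Row reduce:
R2 → R2 - (2)·R1
REF = 
  [  2,   2,  -5]
  [  0,  -3,   6]
Pivot columns: 1, 2 → 2 pivots.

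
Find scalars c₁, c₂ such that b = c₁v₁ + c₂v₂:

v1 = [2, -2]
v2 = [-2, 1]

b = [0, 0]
c1 = 0, c2 = 0

b = 0·v1 + 0·v2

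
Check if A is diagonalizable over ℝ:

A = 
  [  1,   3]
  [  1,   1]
Yes

tr(A) = 2, det(A) = -2
Characteristic polynomial: λ² - tr(A)λ + det(A) = λ² - 2λ - 2
λ² - 2λ - 2 = 0  ⇒  λ = (2 ± √((-2)² - 4·(-2)))/2 = (2 ± √(12))/2
  = 1 + √3,  1 - √3
Eigenvalues: 1 + √3, 1 - √3  (≈ 2.732, -0.7321)
The two irrational eigenvalues are distinct (simple), so each has alg. mult. = geom. mult. = 1.
Sum of geometric multiplicities equals n, so A has n independent eigenvectors.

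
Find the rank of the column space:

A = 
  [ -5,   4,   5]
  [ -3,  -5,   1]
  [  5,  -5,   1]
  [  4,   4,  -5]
dim(Col(A)) = 3

Row reduce:
R2 → R2 - (3/5)·R1
R3 → R3 + (1)·R1
R4 → R4 + (4/5)·R1
R3 → R3 - (5/37)·R2
R4 → R4 + (36/37)·R2
R4 → R4 + (109/232)·R3
REF = 
  [    -5,      4,      5]
  [     0,  -37/5,     -2]
  [     0,      0, 232/37]
  [     0,      0,      0]
Pivot columns: 1, 2, 3 → 3 pivots.
dim(Col(A)) = number of pivot columns = 3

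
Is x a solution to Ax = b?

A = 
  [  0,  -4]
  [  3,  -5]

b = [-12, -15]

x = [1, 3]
No

Ax = [-12, -12] ≠ b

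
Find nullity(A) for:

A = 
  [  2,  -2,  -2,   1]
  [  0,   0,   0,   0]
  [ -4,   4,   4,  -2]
nullity(A) = 3

Row reduce:
R3 → R3 + (2)·R1
REF = 
  [  2,  -2,  -2,   1]
  [  0,   0,   0,   0]
  [  0,   0,   0,   0]
Pivot columns: 1 → 1 pivot.
rank(A) = 1, so nullity(A) = 4 - 1 = 3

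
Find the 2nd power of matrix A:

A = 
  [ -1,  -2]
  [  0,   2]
A² = A·A:
A²[1,1] = (-1)(-1) + (-2)(0) = 1
A²[1,2] = (-1)(-2) + (-2)(2) = -2
A²[2,1] = (0)(-1) + (2)(0) = 0
A²[2,2] = (0)(-2) + (2)(2) = 4
A² = 
  [  1,  -2]
  [  0,   4]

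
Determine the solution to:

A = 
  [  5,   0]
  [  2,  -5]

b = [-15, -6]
x = [-3, 0]

Row reduce the augmented matrix [A|b]:
R2 → R2 - (2/5)·R1
REF = 
  [  5,   0, -15]
  [  0,  -5,   0]

Back-substitution:
x₂ = 0 / (-5) = 0
x₁ = (-15 - (0)(0)) / 5 = -3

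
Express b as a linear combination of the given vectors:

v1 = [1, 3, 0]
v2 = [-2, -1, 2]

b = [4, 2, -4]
c1 = 0, c2 = -2

b = 0·v1 + -2·v2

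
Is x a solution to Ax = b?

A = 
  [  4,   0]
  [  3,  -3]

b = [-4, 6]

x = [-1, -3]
Yes

Ax = [-4, 6] = b ✓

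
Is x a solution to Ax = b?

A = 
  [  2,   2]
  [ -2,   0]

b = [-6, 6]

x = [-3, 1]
No

Ax = [-4, 6] ≠ b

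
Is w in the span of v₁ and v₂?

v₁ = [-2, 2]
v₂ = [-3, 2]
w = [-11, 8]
Yes

Form the augmented matrix and row-reduce:
[v₁|v₂|w] = 
  [ -2,  -3, -11]
  [  2,   2,   8]
R2 → R2 + (1)·R1
REF = 
  [ -2,  -3, -11]
  [  0,  -1,  -3]

No row of the form [0 0 | nonzero], so the system is consistent. Back-substitution gives c₁ = 1, c₂ = 3: w = (1)·v₁ + (3)·v₂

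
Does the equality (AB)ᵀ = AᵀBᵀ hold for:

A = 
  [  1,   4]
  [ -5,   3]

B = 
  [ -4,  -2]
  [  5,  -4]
No

(AB)ᵀ = 
  [ 16,  35]
  [-18,  -2]

AᵀBᵀ = 
  [  6,  25]
  [-22,   8]

The two matrices differ, so (AB)ᵀ ≠ AᵀBᵀ in general. The correct identity is (AB)ᵀ = BᵀAᵀ.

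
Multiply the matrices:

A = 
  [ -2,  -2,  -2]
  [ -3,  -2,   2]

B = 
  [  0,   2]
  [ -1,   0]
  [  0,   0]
AB = 
  [  2,  -4]
  [  2,  -6]

A is 2×3 and B is 3×2, so AB is 2×2. Each entry is (row of A)·(column of B):
AB[1,1] = (-2)(0) + (-2)(-1) + (-2)(0) = 2
AB[1,2] = (-2)(2) + (-2)(0) + (-2)(0) = -4
AB[2,1] = (-3)(0) + (-2)(-1) + (2)(0) = 2
AB[2,2] = (-3)(2) + (-2)(0) + (2)(0) = -6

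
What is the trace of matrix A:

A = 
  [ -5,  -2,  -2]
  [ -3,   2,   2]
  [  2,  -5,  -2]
-5

tr(A) = -5 + 2 + -2 = -5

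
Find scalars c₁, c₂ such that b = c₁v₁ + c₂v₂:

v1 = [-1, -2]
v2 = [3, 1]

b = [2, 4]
c1 = -2, c2 = 0

b = -2·v1 + 0·v2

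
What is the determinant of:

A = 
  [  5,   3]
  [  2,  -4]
-26

For a 2×2 matrix, det = ad - bc = (5)(-4) - (3)(2) = -26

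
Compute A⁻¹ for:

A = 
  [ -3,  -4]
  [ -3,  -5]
det(A) = (-3)(-5) - (-4)(-3) = 3
For a 2×2 matrix, A⁻¹ = (1/det(A)) · [[d, -b], [-c, a]]
    = (1/3) · [[-5, 4], [3, -3]]

A⁻¹ = 
  [-5/3,  4/3]
  [   1,   -1]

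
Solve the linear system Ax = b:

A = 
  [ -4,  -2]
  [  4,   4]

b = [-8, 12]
Row reduce the augmented matrix [A|b]:
R2 → R2 + (1)·R1
REF = 
  [ -4,  -2,  -8]
  [  0,   2,   4]

Back-substitution:
x₂ = 4 / 2 = 2
x₁ = (-8 - (-2)(2)) / (-4) = 1

x = [1, 2]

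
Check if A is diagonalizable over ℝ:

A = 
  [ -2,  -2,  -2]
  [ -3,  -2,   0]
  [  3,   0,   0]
No

Characteristic polynomial: det(λI - A) = λ³ + 4λ² + 4λ + 12
By the rational root theorem any rational root is an integer dividing 12; none of those is a root, so p(λ) has no rational roots and hence (being an irreducible cubic) no repeated roots.
Discriminant of the cubic: Δ = -3504
Δ < 0 ⇒ one real eigenvalue and a complex-conjugate pair: λ ≈ -3.781, -0.1093 + 1.778i, -0.1093 - 1.778i
Has complex eigenvalues (not diagonalizable over ℝ).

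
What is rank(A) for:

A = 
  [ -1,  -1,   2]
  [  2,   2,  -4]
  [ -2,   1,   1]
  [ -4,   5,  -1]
Row reduce:
R2 → R2 + (2)·R1
R3 → R3 - (2)·R1
R4 → R4 - (4)·R1
Swap R2 ↔ R3
R4 → R4 - (3)·R2
REF = 
  [ -1,  -1,   2]
  [  0,   3,  -3]
  [  0,   0,   0]
  [  0,   0,   0]
Pivot columns: 1, 2 → 2 pivots.

rank(A) = 2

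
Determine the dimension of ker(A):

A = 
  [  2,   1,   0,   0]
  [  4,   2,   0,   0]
nullity(A) = 3

Row reduce:
R2 → R2 - (2)·R1
REF = 
  [  2,   1,   0,   0]
  [  0,   0,   0,   0]
Pivot columns: 1 → 1 pivot.
rank(A) = 1, so nullity(A) = 4 - 1 = 3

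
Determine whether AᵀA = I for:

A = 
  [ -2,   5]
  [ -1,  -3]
No

AᵀA = 
  [  5,  -7]
  [ -7,  34]
≠ I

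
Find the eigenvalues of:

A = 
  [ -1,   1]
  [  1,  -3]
tr(A) = -4, det(A) = 2
Characteristic polynomial: λ² - tr(A)λ + det(A) = λ² + 4λ + 2
λ² + 4λ + 2 = 0  ⇒  λ = (-4 ± √((4)² - 4·(2)))/2 = (-4 ± √(8))/2
  = -2 + √2,  -2 - √2

λ = -2 + √2, -2 - √2  (≈ -0.5858, -3.414)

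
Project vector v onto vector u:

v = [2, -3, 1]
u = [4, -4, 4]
proj_u(v) = [2, -2, 2]

v·u = (2)(4) + (-3)(-4) + (1)(4) = 24
u·u = (4)² + (-4)² + (4)² = 48
proj_u(v) = (v·u / u·u) × u = (24/48) × u = (1/2) × u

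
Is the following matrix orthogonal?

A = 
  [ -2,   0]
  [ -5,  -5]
No

AᵀA = 
  [ 29,  25]
  [ 25,  25]
≠ I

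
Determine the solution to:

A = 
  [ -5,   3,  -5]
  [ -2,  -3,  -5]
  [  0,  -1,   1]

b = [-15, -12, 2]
x = [1, 0, 2]

Row reduce the augmented matrix [A|b]:
R2 → R2 - (2/5)·R1
R3 → R3 - (5/21)·R2
REF = 
  [   -5,     3,    -5,   -15]
  [    0, -21/5,    -3,    -6]
  [    0,     0,  12/7,  24/7]

Back-substitution:
x₃ = (24/7) / (12/7) = 2
x₂ = (-6 - (-3)(2)) / (-21/5) = 0
x₁ = (-15 - (3)(0) - (-5)(2)) / (-5) = 1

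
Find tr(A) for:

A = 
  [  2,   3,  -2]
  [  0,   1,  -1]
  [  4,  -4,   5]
8

tr(A) = 2 + 1 + 5 = 8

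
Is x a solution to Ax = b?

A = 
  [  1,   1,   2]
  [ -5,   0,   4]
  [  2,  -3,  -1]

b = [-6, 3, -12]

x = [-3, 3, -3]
Yes

Ax = [-6, 3, -12] = b ✓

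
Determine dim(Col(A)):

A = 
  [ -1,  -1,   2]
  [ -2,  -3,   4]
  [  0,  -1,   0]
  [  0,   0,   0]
dim(Col(A)) = 2

Row reduce:
R2 → R2 - (2)·R1
R3 → R3 - (1)·R2
REF = 
  [ -1,  -1,   2]
  [  0,  -1,   0]
  [  0,   0,   0]
  [  0,   0,   0]
Pivot columns: 1, 2 → 2 pivots.
dim(Col(A)) = number of pivot columns = 2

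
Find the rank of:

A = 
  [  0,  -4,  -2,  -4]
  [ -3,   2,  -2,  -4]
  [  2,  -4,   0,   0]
rank(A) = 2

Row reduce:
Swap R1 ↔ R2
R3 → R3 + (2/3)·R1
R3 → R3 - (2/3)·R2
REF = 
  [ -3,   2,  -2,  -4]
  [  0,  -4,  -2,  -4]
  [  0,   0,   0,   0]
Pivot columns: 1, 2 → 2 pivots.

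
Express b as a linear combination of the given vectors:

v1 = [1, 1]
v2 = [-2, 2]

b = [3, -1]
c1 = 1, c2 = -1

b = 1·v1 + -1·v2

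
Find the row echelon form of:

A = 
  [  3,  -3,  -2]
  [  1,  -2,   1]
Row operations:
R2 → R2 - (1/3)·R1

Resulting echelon form:
REF = 
  [  3,  -3,  -2]
  [  0,  -1, 5/3]

Rank = 2 (number of non-zero pivot rows).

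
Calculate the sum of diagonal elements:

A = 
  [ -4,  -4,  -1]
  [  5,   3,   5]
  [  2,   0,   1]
0

tr(A) = -4 + 3 + 1 = 0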